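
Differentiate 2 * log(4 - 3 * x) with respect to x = 6/(3*x - 4)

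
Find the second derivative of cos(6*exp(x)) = -6*(6*exp(x)*cos(6*exp(x)) + sin(6*exp(x)))*exp(x)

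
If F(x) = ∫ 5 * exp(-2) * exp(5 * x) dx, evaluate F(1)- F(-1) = -exp(-7) + exp(3)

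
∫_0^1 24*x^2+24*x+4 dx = 24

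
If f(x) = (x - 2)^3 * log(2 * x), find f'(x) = (3*x^3*log(x) + x^3 + 3*x^3*log(2) - 12*x^2*log(x) - 12*x^2*log(2) - 6*x^2 + 12*x*log(x) + 12*x*log(2) + 12*x - 8)/x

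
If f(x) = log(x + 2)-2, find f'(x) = 1/(x + 2)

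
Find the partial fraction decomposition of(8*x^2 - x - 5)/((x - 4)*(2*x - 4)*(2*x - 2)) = 1/(6*(x - 1)) - 25/(8*(x - 2)) + 119/(24*(x - 4))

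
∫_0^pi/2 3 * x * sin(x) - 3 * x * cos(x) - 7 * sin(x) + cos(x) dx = -3*pi/2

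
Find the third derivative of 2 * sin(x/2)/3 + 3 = -cos(x/2)/12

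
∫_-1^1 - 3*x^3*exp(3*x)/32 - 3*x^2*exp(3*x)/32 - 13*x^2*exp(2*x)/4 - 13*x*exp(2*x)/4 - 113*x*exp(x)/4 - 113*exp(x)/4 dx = -2*(E/4 + 5)^3 - 4*(5 - exp(-1)/4)^2 - 3*E/4 - 3*exp(-1)/4 + 4*(E/4 + 5)^2 + 2*(5 - exp(-1)/4)^3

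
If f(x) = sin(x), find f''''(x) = sin(x)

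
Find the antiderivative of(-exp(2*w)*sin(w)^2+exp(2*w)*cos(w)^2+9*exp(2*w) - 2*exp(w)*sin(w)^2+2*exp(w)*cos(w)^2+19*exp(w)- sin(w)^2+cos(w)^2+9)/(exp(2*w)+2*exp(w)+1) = ((exp(w) + 1)*(18*w + sin(2*w) + 6)/2 + exp(w))/(exp(w) + 1) + C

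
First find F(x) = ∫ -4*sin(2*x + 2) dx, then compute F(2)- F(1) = -2*cos(4) + 2*cos(6)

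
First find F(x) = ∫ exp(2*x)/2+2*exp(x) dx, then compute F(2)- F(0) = -25/4 + (2 + exp(2)/2)^2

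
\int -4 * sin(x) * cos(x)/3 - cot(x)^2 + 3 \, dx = 4*x + 2*cos(x)^2/3 + cot(x) + C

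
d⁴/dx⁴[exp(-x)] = exp(-x)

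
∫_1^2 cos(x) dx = -sin(1) + sin(2)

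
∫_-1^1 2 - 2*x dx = 4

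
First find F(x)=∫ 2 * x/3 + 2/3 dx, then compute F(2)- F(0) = 8/3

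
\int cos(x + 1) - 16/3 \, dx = -16*x/3 + sin(x + 1) + C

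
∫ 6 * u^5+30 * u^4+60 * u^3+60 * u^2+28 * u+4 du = u^6 + 6*u^5 + 15*u^4 + 20*u^3 + 14*u^2 + 4*u + C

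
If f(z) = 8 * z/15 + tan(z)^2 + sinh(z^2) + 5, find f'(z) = 2*z*cosh(z^2) + 2*sin(z)/cos(z)^3 + 8/15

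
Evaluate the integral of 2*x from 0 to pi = pi^2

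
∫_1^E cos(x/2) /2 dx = -sin(1/2) + sin(E/2)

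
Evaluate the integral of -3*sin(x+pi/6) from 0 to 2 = -3*sqrt(3)/2 + 3*cos(pi/6 + 2)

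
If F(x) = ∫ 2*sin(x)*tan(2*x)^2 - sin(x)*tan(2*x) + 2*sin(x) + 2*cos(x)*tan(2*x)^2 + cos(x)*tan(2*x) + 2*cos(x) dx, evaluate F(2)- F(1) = (cos(2) + sin(2))*tan(4) - (cos(1) + sin(1))*tan(2)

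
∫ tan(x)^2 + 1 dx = tan(x) + C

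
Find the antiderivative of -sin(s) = cos(s) + C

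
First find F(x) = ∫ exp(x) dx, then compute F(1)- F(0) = -1 + E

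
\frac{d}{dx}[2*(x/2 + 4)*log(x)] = (x*log(x) + x + 8)/x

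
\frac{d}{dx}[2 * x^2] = 4*x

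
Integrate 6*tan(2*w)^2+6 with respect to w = 3*tan(2*w) + C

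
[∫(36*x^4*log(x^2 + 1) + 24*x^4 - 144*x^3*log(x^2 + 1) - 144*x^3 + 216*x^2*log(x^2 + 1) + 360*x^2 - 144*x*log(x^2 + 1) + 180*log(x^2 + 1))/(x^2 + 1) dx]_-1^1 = 384*log(2)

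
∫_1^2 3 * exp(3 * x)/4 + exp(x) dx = -exp(3)/4 - E + exp(2) + exp(6)/4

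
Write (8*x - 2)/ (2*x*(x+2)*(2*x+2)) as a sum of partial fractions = -9/(4*(x + 2)) + 5/(2*(x + 1)) - 1/(4*x)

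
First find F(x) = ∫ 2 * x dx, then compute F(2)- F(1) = 3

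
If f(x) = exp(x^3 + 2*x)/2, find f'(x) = 3*x^2*exp(x^3 + 2*x)/2 + exp(x^3 + 2*x)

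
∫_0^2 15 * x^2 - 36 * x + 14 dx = -4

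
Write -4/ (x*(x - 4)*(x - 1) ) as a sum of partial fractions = 4/(3*(x - 1)) - 1/(3*(x - 4)) - 1/x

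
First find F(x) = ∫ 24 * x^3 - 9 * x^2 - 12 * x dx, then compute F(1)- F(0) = -3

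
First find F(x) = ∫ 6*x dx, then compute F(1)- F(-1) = 0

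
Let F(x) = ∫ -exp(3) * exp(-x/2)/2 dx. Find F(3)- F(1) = -exp(5/2) + exp(3/2)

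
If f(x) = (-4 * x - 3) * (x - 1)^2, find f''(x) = 10 - 24*x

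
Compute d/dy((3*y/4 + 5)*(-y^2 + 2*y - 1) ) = -9*y^2/4 - 7*y + 37/4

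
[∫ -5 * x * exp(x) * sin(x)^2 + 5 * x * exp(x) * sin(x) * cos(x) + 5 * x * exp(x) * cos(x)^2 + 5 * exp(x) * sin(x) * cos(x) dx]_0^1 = 5*E*sin(2)/2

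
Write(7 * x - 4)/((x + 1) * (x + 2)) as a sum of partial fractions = 18/(x + 2) - 11/(x + 1)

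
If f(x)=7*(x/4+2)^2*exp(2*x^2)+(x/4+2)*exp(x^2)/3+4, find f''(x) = 7*x^4*exp(2*x^2) + 112*x^3*exp(2*x^2) + x^3*exp(x^2)/3 + 1827*x^2*exp(2*x^2)/4 + 8*x^2*exp(x^2)/3 + 84*x*exp(2*x^2) + x*exp(x^2)/2 + 903*exp(2*x^2)/8 + 4*exp(x^2)/3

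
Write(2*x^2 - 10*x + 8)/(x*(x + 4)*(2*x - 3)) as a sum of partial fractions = -10/(33*(2*x - 3)) + 20/(11*(x + 4)) - 2/(3*x)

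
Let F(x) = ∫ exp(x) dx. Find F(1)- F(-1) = E - exp(-1)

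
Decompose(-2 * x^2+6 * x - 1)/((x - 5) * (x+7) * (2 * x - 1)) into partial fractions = -2/(45*(2*x - 1)) - 47/(60*(x + 7)) - 7/(36*(x - 5))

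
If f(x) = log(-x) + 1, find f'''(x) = 2/x^3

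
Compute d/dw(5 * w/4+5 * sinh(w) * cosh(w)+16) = 5*cosh(2*w) + 5/4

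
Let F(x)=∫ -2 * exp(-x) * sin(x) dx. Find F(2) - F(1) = -(cos(1) + sin(1))*exp(-1) + (cos(2) + sin(2))*exp(-2)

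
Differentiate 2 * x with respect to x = 2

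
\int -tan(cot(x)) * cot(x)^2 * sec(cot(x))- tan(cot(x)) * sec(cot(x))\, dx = sec(cot(x)) + C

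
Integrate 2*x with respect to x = x^2 + C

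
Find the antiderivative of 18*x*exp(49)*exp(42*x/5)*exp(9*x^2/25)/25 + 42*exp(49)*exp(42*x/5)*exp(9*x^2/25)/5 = exp((3*x + 35)^2/25) + C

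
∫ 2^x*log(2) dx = 2^x + C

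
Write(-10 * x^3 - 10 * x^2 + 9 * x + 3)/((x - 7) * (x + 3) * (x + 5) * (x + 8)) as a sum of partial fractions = -4411/(225*(x + 8)) + 479/(36*(x + 5)) - 39/(25*(x + 3)) - 1927/(900*(x - 7))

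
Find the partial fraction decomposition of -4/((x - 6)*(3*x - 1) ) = 12/(17*(3*x - 1)) - 4/(17*(x - 6))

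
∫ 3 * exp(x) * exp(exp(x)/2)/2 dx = 3*exp(exp(x)/2) + C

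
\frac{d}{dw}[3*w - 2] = 3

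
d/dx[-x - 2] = -1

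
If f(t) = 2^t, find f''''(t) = 2^t*log(2)^4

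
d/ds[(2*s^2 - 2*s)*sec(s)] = 2*(s^2*sin(s)/cos(s) - s*sin(s)/cos(s) + 2*s - 1)/cos(s)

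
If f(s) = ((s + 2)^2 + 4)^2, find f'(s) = 4*s^3 + 24*s^2 + 64*s + 64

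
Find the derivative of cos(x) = -sin(x)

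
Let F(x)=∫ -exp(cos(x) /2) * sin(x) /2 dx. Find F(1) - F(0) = -exp(1/2) + exp(cos(1)/2)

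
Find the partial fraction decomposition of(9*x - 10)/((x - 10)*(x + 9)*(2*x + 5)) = 2/(5*(2*x + 5)) - 7/(19*(x + 9)) + 16/(95*(x - 10))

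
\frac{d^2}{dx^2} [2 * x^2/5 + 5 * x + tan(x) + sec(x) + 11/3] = 2*tan(x)^3 + 2*tan(x)^2*sec(x) + 2*tan(x) + sec(x) + 4/5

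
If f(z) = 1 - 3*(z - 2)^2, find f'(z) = 12 - 6*z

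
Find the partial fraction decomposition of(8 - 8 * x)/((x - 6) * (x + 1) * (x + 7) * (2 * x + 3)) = 32/(33*(2*x + 3)) - 32/(429*(x + 7)) - 8/(21*(x + 1)) - 8/(273*(x - 6))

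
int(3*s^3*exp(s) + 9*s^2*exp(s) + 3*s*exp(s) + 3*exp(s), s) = 3*s*(s^2 + 1)*exp(s) + C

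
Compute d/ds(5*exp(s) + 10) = 5*exp(s)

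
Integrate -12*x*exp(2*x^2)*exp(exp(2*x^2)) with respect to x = -3*exp(exp(2*x^2)) + C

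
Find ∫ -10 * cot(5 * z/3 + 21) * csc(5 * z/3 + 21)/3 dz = 2*csc(5*z/3 + 21) + C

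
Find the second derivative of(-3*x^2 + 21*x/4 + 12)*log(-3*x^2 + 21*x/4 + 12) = (-96*x^2*log(-x^2 + 7*x/4 + 4) - 288*x^2 - 96*x^2*log(3) + 168*x*log(-x^2 + 7*x/4 + 4) + 168*x*log(3) + 504*x + 384*log(-x^2 + 7*x/4 + 4) + 237 + 384*log(3))/(16*x^2 - 28*x - 64)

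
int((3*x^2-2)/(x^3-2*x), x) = log(3*x^3 - 6*x) + C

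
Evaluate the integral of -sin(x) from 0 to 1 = -1 + cos(1)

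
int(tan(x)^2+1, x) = tan(x) + C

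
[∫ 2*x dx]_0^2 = 4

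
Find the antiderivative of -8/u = -8*log(u) + C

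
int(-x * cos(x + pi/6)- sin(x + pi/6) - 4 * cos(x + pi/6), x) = (-x - 4)*sin(x + pi/6) + C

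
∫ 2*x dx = x^2 + C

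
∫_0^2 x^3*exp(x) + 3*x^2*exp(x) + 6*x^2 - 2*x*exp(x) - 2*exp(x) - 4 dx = 8 + 4*exp(2)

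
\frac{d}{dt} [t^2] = 2*t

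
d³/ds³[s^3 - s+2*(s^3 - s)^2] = 240*s^3 - 96*s + 6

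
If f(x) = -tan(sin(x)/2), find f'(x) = -cos(x)/(2*cos(sin(x)/2)^2)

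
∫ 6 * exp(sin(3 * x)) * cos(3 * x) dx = 2*exp(sin(3*x)) + C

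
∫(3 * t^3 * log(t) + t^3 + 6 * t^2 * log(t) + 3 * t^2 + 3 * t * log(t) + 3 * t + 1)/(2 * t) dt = (t + 1)^3*log(t)/2 + C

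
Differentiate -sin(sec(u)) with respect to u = -cos(sec(u))*tan(u)*sec(u)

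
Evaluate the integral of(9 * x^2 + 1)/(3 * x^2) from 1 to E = -8/3 - exp(-1)/3 + 3*E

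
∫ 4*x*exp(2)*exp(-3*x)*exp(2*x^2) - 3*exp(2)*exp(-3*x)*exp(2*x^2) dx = exp(2*x^2 - 3*x + 2) + C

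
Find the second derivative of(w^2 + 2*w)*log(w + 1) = (2*w^2*log(w + 1) + 3*w^2 + 4*w*log(w + 1) + 6*w + 2*log(w + 1) + 4)/(w^2 + 2*w + 1)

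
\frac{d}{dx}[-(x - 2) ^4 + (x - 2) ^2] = -4*x^3 + 24*x^2 - 46*x + 28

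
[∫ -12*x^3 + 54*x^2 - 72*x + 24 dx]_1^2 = -3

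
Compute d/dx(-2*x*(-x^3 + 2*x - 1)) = 8*x^3 - 8*x + 2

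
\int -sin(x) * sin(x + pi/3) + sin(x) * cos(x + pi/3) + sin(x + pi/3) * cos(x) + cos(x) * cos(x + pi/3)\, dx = (sin(x) + cos(x))*sin(x + pi/3) + C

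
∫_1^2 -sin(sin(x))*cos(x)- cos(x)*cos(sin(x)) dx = sqrt(2)*(sin(-sin(2) + pi/4) - sin(-sin(1) + pi/4))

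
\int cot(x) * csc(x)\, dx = -csc(x) + C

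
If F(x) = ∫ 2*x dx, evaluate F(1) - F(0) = 1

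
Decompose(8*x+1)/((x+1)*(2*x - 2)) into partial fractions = 7/(4*(x + 1)) + 9/(4*(x - 1))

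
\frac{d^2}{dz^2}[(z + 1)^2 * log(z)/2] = (2*z^2*log(z) + 3*z^2 + 2*z - 1)/(2*z^2)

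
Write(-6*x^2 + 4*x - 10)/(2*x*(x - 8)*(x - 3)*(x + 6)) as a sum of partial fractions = 125/(756*(x + 6)) + 26/(135*(x - 3)) - 181/(560*(x - 8)) - 5/(144*x)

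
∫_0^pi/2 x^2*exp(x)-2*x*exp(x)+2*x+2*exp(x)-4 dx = -12 + (1 + exp(pi/2))*((-2 + pi/2)^2 + 2)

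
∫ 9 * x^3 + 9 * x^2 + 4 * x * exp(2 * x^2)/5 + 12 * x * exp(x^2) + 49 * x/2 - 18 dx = 9*x^4/4 + 3*x^3 + 49*x^2/4 - 18*x + exp(2*x^2)/5 + 6*exp(x^2) + C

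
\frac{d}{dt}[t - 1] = 1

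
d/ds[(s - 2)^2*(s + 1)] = 3*s^2 - 6*s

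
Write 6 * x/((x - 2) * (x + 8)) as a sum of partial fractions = 24/(5*(x + 8)) + 6/(5*(x - 2))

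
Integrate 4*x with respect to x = 2*x^2 + C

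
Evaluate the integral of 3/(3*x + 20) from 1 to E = -log(23/2) + log(3*E/2 + 10)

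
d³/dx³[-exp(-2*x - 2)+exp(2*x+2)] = (8*exp(4*x + 4) + 8)*exp(-2*x - 2)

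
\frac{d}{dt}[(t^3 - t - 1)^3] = 9*t^8 - 21*t^6 - 18*t^5 + 15*t^4 + 24*t^3 + 6*t^2 - 6*t - 3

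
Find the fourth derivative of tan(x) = 24*tan(x)^5 + 40*tan(x)^3 + 16*tan(x)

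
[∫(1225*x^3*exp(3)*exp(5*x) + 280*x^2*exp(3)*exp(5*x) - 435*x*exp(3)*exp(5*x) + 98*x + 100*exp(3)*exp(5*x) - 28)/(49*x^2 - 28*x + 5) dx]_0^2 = -3*exp(3) - log(5) + log(145) + 13*exp(13)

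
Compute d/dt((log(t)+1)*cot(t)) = (-t*log(t)/sin(t)^2 - t/sin(t)^2 + 1/tan(t))/t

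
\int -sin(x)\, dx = cos(x) + C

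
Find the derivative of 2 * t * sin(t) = 2*t*cos(t) + 2*sin(t)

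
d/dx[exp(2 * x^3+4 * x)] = 6*x^2*exp(2*x^3 + 4*x) + 4*exp(2*x^3 + 4*x)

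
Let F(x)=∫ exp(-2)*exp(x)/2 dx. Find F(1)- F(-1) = -exp(-3)/2 + exp(-1)/2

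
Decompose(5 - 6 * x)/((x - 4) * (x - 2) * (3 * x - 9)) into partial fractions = -7/(6*(x - 2)) + 13/(3*(x - 3)) - 19/(6*(x - 4))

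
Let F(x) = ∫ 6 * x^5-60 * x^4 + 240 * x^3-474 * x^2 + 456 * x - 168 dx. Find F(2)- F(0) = -48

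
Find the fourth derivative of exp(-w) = exp(-w)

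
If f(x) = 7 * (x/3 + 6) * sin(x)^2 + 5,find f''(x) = 14*x*cos(2*x)/3 + 14*sin(2*x)/3 + 84*cos(2*x)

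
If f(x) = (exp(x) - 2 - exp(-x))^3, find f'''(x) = (27*exp(6*x) - 48*exp(5*x) + 9*exp(4*x) + 9*exp(2*x) + 48*exp(x) + 27)*exp(-3*x)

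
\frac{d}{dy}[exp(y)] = exp(y)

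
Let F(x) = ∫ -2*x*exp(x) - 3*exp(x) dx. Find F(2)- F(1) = -5*exp(2) + 3*E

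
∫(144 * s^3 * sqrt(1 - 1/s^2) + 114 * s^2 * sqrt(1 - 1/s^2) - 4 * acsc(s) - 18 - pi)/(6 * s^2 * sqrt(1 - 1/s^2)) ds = 12*s^2 + 19*s + (4*acsc(s) + pi)^2/48 + 3*acsc(s) + C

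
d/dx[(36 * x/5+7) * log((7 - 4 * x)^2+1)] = (288*x^2*log(16*x^2 - 56*x + 50) + 576*x^2 - 1008*x*log(16*x^2 - 56*x + 50) - 448*x + 900*log(16*x^2 - 56*x + 50) - 980)/(40*x^2 - 140*x + 125)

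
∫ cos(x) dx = sin(x) + C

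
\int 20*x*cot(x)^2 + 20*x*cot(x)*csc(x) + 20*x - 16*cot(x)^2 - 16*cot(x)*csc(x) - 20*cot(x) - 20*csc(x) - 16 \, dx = (16 - 20*x)*(cot(x) + csc(x)) + C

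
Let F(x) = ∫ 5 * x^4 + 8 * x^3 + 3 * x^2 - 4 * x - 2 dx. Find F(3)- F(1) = 408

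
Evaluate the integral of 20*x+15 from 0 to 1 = 25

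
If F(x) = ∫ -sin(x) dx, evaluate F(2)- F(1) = -cos(1) + cos(2)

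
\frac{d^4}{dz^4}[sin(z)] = sin(z)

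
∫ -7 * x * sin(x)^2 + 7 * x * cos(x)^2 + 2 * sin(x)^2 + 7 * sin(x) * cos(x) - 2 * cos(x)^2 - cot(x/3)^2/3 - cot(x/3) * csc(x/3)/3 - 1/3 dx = (7*x/2 - 1)*sin(2*x) + cot(x/3) + csc(x/3) + C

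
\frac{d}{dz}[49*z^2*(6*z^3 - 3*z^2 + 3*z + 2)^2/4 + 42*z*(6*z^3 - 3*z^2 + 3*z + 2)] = 3528*z^7 - 3087*z^6 + 6615*z^5/2 + 735*z^4/2 + 861*z^3 + 63*z^2 + 350*z + 84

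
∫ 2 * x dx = x^2 + C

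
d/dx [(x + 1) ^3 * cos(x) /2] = (x + 1)^2*(-x*sin(x) - sin(x) + 3*cos(x))/2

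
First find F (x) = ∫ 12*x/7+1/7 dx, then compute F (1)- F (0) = 1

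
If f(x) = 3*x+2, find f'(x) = 3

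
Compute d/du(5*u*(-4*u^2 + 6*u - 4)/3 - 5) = -20*u^2 + 20*u - 20/3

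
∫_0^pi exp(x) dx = -1 + exp(pi)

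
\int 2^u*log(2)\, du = 2^u + C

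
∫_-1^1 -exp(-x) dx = -E + exp(-1)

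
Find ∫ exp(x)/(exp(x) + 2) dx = log(2*exp(x) + 4) + C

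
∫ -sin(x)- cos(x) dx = -sin(x) + cos(x) + C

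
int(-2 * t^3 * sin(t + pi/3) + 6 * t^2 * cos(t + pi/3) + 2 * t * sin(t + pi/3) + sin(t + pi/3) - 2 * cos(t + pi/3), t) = (2*t^3 - 2*t - 1)*cos(t + pi/3) + C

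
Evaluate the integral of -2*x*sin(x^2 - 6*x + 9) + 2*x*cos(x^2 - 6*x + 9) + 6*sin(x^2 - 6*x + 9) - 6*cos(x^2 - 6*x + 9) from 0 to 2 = -sin(9) + cos(1) + sin(1) - cos(9)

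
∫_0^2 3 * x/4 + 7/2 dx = 17/2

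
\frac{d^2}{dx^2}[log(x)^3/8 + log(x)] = (-3*log(x)^2 + 6*log(x) - 8)/(8*x^2)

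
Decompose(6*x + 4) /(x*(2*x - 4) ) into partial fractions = 4/(x - 2) - 1/x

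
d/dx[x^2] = 2*x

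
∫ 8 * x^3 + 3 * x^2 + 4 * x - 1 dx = 2*x^4 + x^3 + 2*x^2 - x + C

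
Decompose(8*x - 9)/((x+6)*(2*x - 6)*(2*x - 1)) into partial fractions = 2/(13*(2*x - 1)) - 19/(78*(x + 6)) + 1/(6*(x - 3))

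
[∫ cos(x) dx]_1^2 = -sin(1) + sin(2)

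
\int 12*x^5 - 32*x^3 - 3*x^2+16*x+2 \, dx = 2*x^6 - 8*x^4 - x^3 + 8*x^2 + 2*x + C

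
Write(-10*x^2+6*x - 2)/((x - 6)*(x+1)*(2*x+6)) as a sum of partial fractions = -55/(18*(x + 3)) + 9/(14*(x + 1)) - 163/(63*(x - 6))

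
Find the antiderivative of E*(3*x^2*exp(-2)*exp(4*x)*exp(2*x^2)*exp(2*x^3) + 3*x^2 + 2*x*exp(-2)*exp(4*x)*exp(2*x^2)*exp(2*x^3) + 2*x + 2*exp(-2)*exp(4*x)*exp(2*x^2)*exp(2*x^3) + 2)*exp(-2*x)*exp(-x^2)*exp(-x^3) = 2*sinh(x^3 + x^2 + 2*x - 1) + C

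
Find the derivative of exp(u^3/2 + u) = 3*u^2*exp(u^3/2 + u)/2 + exp(u^3/2 + u)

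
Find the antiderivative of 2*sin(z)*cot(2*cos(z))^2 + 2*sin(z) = cot(2*cos(z)) + C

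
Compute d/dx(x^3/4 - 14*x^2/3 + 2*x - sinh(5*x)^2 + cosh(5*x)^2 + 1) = 3*x^2/4 - 28*x/3 + 2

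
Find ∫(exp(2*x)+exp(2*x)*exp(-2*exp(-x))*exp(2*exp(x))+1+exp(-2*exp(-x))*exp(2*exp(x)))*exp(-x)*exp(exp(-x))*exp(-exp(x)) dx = 2*sinh(2*sinh(x)) + C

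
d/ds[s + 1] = 1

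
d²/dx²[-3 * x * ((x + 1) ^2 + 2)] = -18*x - 12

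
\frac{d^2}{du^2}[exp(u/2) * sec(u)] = (sin(u)/cos(u) - 3/4 + 2/cos(u)^2)*exp(u/2)/cos(u)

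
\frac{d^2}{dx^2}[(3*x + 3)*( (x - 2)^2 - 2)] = 18*x - 18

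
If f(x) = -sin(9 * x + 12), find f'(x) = -9*cos(9*x + 12)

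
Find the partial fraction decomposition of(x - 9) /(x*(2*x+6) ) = 2/(x + 3) - 3/(2*x)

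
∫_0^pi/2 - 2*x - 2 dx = 1 - (1 + pi/2)^2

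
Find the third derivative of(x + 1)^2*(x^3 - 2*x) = 60*x^2 + 48*x - 6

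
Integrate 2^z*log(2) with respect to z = 2^z + C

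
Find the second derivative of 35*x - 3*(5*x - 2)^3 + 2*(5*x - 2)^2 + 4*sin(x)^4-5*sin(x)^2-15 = -2250*x - 64*sin(x)^4 + 68*sin(x)^2 + 990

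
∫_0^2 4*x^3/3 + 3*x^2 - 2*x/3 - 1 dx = 10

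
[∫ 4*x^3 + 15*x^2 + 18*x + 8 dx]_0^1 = 23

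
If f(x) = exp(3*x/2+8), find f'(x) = 3*exp(3*x/2 + 8)/2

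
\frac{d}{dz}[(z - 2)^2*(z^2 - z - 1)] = 4*z^3 - 15*z^2 + 14*z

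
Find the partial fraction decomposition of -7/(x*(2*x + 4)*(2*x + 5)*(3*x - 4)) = -189/(1840*(3*x - 4)) + 28/(115*(2*x + 5)) - 7/(40*(x + 2)) + 7/(80*x)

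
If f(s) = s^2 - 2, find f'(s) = 2*s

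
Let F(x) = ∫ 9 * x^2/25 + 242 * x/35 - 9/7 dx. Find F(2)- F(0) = 2138/175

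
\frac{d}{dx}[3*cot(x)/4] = -3/(4*sin(x)^2)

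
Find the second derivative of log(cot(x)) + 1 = (cot(x)^4 - 1)*tan(x)^2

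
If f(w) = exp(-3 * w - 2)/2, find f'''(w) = -27*exp(-3*w - 2)/2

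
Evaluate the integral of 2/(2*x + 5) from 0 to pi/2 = -log(5) + log(pi + 5)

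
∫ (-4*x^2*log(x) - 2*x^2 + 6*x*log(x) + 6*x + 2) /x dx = 2*(-x^2 + 3*x + 1)*log(x) + C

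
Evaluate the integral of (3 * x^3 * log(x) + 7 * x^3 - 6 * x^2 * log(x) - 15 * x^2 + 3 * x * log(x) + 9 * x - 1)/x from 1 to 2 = log(2) + 2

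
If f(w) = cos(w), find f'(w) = -sin(w)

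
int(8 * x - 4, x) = 4*x^2 - 4*x + C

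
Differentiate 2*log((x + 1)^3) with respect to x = 6/(x + 1)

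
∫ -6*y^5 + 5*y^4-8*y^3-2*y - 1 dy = -y^6 + y^5 - 2*y^4 - y^2 - y + C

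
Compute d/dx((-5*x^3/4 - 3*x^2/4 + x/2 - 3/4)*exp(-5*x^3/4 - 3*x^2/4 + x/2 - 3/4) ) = (75*x^5 + 75*x^4 - 22*x^3 - 33*x^2 - 2*x + 2)*exp(-5*x^3/4 - 3*x^2/4 + x/2 - 3/4)/16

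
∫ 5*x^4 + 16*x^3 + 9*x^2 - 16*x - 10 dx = x^5 + 4*x^4 + 3*x^3 - 8*x^2 - 10*x + C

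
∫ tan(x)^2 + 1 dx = tan(x) + C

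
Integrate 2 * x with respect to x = x^2 + C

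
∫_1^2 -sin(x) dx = -cos(1) + cos(2)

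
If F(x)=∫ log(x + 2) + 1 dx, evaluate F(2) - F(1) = -3*log(3) + 8*log(2)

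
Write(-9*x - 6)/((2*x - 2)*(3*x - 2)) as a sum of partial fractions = 18/(3*x - 2) - 15/(2*(x - 1))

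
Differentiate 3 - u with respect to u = -1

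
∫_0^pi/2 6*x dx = 3*pi^2/4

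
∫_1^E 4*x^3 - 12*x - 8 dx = -11 + (-2 + E)^2*(2 + (2 + E)^2)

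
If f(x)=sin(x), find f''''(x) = sin(x)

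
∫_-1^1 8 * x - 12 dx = -24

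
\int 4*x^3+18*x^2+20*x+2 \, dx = x^4 + 6*x^3 + 10*x^2 + 2*x + C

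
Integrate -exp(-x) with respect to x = exp(-x) + C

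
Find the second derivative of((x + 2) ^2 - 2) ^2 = 12*x^2 + 48*x + 40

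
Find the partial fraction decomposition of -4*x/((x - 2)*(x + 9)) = -36/(11*(x + 9)) - 8/(11*(x - 2))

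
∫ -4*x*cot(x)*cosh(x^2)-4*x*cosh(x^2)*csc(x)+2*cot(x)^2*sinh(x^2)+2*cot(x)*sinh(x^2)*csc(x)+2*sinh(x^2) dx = -2*(cot(x) + csc(x))*sinh(x^2) + C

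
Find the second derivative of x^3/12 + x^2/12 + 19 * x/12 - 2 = x/2 + 1/6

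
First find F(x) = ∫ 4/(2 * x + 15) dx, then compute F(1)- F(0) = -2*log(5) + 2*log(17/3)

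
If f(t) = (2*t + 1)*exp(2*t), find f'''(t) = 16*t*exp(2*t) + 32*exp(2*t)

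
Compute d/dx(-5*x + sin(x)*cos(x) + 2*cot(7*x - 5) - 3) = cos(2*x) - 19 - 14/tan(7*x - 5)^2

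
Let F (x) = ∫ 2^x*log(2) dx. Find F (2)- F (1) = 2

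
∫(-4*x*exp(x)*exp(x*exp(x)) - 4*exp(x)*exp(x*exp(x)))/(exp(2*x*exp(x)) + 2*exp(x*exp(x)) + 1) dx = (exp(x*exp(x)) + 5)/(exp(x*exp(x)) + 1) + C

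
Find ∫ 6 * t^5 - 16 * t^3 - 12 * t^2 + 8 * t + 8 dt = t^6 - 4*t^4 - 4*t^3 + 4*t^2 + 8*t + C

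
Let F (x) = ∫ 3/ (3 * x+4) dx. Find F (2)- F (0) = -log(4) + log(10)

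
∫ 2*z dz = z^2 + C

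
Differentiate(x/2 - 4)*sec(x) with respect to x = x*tan(x)*sec(x)/2 - 4*tan(x)*sec(x) + sec(x)/2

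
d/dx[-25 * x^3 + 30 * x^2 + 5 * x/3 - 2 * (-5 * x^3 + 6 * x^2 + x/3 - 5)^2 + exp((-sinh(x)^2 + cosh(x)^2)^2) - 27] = -300*x^5 + 600*x^4 - 784*x^3/3 - 399*x^2 + 2696*x/9 + 25/3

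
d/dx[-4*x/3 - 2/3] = -4/3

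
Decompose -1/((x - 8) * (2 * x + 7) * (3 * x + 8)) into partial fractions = 9/(160*(3*x + 8)) - 4/(115*(2*x + 7)) - 1/(736*(x - 8))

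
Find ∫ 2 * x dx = x^2 + C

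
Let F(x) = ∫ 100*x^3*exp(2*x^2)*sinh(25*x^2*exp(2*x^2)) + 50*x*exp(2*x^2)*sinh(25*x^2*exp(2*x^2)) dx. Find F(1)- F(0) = -1 + cosh(25*exp(2))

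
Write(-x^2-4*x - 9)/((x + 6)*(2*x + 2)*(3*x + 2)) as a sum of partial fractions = -61/(32*(3*x + 2)) - 21/(160*(x + 6)) + 3/(5*(x + 1))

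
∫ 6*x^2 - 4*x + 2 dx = 2*x^3 - 2*x^2 + 2*x + C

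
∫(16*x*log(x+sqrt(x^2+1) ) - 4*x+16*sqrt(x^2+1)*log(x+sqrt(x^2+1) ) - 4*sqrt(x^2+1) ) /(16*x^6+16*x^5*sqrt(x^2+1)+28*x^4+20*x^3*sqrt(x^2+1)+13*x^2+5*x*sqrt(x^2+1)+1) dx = -4*log(x + sqrt(x^2 + 1))/(x + sqrt(x^2 + 1))^4 + C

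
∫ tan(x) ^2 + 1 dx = tan(x) + C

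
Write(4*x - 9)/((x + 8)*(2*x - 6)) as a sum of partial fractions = 41/(22*(x + 8)) + 3/(22*(x - 3))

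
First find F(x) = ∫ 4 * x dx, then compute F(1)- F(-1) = 0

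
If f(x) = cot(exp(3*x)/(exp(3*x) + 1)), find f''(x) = 9*(exp(6*x) + 2*exp(3*x)*cos(exp(3*x)/(exp(3*x) + 1))/sin(exp(3*x)/(exp(3*x) + 1)) - 1)*exp(3*x)/((exp(12*x) + 4*exp(9*x) + 6*exp(6*x) + 4*exp(3*x) + 1)*sin(exp(3*x)/(exp(3*x) + 1))^2)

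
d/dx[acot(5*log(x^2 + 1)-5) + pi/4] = -10*x/(25*x^2*log(x^2 + 1)^2 - 50*x^2*log(x^2 + 1) + 26*x^2 + 25*log(x^2 + 1)^2 - 50*log(x^2 + 1) + 26)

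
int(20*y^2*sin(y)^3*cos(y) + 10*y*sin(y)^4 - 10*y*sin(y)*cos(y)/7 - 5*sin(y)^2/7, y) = 5*y*(7*y*sin(y)^4 - sin(y)^2)/7 + C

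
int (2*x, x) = x^2 + C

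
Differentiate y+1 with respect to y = 1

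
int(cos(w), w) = sin(w) + C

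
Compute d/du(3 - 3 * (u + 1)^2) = -6*u - 6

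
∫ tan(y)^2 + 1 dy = tan(y) + C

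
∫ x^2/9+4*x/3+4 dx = x^3/27 + 2*x^2/3 + 4*x + C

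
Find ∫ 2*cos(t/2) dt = 4*sin(t/2) + C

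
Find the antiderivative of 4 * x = 2*x^2 + C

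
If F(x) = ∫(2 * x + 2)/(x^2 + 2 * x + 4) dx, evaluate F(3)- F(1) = -log(7) + log(19)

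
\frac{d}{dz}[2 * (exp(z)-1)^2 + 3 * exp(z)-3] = 4*exp(2*z) - exp(z)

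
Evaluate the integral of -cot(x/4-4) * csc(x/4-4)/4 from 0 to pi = csc(4) + sec(pi/4 + 4)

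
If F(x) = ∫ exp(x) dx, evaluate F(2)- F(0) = -1 + exp(2)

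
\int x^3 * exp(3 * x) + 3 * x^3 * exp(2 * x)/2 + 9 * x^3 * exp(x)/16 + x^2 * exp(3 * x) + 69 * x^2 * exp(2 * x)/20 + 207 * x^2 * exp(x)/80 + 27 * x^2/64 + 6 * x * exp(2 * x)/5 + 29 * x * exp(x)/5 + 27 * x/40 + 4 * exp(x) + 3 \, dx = x*(5*x^2*(4*exp(x) + 3)^3 + 36*x*(4*exp(x) + 3)^2 + 3840*exp(x) + 2880)/960 + C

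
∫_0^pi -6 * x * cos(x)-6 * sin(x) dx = 0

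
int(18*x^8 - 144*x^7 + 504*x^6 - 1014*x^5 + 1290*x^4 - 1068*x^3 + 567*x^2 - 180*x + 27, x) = 2*x^9 - 18*x^8 + 72*x^7 - 169*x^6 + 258*x^5 - 267*x^4 + 189*x^3 - 90*x^2 + 27*x + C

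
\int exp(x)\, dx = exp(x) + C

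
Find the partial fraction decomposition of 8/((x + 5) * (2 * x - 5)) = 16/(15*(2*x - 5)) - 8/(15*(x + 5))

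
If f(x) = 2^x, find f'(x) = 2^x*log(2)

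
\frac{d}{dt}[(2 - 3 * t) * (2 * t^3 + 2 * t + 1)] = -24*t^3 + 12*t^2 - 12*t + 1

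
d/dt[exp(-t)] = -exp(-t)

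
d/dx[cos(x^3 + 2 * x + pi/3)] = -(3*x^2 + 2)*sin(x^3 + 2*x + pi/3)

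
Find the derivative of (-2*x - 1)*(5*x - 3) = 1 - 20*x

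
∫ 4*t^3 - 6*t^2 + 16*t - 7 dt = t^4 - 2*t^3 + 8*t^2 - 7*t + C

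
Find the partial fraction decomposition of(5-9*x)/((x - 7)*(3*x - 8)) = 57/(13*(3*x - 8)) - 58/(13*(x - 7))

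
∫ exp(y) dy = exp(y) + C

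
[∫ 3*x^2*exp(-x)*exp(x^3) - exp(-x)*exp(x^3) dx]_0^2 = -1 + exp(6)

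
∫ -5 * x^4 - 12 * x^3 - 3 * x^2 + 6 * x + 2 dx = -x^5 - 3*x^4 - x^3 + 3*x^2 + 2*x + C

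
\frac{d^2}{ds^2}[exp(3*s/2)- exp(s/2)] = 9*exp(3*s/2)/4 - exp(s/2)/4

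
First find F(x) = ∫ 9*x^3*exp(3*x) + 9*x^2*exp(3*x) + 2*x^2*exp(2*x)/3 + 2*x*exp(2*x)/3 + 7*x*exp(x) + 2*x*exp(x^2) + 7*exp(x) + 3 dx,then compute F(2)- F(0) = 5 + 14*exp(2) + 7*exp(4)/3 + 24*exp(6)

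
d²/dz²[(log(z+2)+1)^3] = (3 - 3*log(z + 2)^2)/(z^2 + 4*z + 4)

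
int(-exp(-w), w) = exp(-w) + C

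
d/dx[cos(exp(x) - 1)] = -exp(x)*sin(exp(x) - 1)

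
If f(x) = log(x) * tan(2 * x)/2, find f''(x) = (8*x^2*log(x)*sin(2*x)/cos(2*x)^3 + 4*x/cos(2*x)^2 - tan(2*x))/(2*x^2)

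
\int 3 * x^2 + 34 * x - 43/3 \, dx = x^3 + 17*x^2 - 43*x/3 + C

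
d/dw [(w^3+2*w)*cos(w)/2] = -w^3*sin(w)/2 + 3*w^2*cos(w)/2 - w*sin(w) + cos(w)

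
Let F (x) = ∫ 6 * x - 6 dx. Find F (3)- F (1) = 12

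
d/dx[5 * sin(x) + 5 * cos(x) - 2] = -5*sin(x) + 5*cos(x)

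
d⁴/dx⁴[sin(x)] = sin(x)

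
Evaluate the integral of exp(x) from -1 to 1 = E - exp(-1)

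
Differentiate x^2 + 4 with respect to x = 2*x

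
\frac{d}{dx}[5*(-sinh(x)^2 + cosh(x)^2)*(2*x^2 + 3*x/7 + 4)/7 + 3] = 20*x/7 + 15/49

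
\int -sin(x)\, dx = cos(x) + C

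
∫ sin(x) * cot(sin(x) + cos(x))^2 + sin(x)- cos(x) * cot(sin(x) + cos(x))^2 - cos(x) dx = cot(sin(x) + cos(x)) + C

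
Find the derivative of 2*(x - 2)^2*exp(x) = 2*x^2*exp(x) - 4*x*exp(x)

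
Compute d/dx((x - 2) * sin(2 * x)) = 2*x*cos(2*x) + sin(2*x) - 4*cos(2*x)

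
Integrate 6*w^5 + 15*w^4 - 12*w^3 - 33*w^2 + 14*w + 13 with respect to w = w^6 + 3*w^5 - 3*w^4 - 11*w^3 + 7*w^2 + 13*w + C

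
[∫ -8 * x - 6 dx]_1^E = -(-2*E - 3)^2 + 6*E + 19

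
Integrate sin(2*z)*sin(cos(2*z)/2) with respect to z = cos(cos(2*z)/2) + C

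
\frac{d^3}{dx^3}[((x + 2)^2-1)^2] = 24*x + 48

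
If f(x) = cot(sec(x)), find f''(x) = (1 - 2/cos(x)^2 - 2*cos(1/cos(x))/(sin(1/cos(x))*cos(x)) + 2*cos(1/cos(x))/(sin(1/cos(x))*cos(x)^3))/(sin(1/cos(x))^2*cos(x))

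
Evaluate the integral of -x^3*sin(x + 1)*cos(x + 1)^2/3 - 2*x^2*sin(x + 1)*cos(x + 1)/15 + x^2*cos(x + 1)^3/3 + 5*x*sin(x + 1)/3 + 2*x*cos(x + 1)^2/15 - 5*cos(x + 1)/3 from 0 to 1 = cos(2)^3/9 + cos(2)^2/15 - 5*cos(2)/3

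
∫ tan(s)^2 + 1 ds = tan(s) + C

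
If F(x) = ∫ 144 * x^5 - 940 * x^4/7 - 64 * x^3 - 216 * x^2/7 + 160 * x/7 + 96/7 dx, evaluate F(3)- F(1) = 9544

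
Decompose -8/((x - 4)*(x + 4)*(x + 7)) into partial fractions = -8/(33*(x + 7)) + 1/(3*(x + 4)) - 1/(11*(x - 4))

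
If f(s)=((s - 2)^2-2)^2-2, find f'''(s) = 24*s - 48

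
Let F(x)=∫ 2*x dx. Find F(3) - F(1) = 8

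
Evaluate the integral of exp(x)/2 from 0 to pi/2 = -1/2 + exp(pi/2)/2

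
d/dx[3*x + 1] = 3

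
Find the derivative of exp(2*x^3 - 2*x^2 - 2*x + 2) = 6*x^2*exp(2*x^3 - 2*x^2 - 2*x + 2) - 4*x*exp(2*x^3 - 2*x^2 - 2*x + 2) - 2*exp(2*x^3 - 2*x^2 - 2*x + 2)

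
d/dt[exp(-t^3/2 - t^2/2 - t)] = (-3*t^2 - 2*t - 2)*exp(-t^3/2 - t^2/2 - t)/2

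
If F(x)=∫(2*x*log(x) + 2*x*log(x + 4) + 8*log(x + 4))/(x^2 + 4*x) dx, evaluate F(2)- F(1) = 2*log(2)*log(6)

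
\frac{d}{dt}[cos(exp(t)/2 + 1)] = -exp(t)*sin(exp(t)/2 + 1)/2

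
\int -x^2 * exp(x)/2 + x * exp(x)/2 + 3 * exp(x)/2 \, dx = x*(3 - x)*exp(x)/2 + C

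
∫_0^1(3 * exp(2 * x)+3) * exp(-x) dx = -3*exp(-1) + 3*E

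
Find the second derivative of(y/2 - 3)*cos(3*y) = -9*y*cos(3*y)/2 - 3*sin(3*y) + 27*cos(3*y)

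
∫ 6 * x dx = 3*x^2 + C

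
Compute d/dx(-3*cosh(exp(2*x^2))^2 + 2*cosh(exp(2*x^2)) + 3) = -8*x*(3*cosh(exp(2*x^2)) - 1)*exp(2*x^2)*sinh(exp(2*x^2))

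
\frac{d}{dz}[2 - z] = -1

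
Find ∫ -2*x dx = -x^2 + C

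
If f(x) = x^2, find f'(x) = 2*x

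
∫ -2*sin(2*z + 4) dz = cos(2*z + 4) + C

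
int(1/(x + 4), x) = log(x + 4) + C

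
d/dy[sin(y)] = cos(y)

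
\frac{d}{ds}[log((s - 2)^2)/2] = 1/(s - 2)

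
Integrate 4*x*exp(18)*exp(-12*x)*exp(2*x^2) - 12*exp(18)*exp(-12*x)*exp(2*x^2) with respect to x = exp(2*(x - 3)^2) + C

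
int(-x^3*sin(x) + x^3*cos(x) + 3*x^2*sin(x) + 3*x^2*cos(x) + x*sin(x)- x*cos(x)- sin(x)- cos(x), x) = sqrt(2)*x*(x^2 - 1)*sin(x + pi/4) + C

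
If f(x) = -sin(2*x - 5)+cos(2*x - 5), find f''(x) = 4*sin(2*x - 5) - 4*cos(2*x - 5)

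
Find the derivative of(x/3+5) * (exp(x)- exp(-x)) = (x*exp(2*x) + x + 16*exp(2*x) + 14)*exp(-x)/3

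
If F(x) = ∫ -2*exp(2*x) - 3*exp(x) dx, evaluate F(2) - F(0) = -(2 + exp(2))^2 + exp(2) + 8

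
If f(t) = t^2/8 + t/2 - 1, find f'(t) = t/4 + 1/2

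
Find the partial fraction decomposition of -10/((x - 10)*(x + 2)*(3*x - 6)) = -5/(72*(x + 2)) + 5/(48*(x - 2)) - 5/(144*(x - 10))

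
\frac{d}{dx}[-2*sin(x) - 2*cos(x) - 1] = 2*sin(x) - 2*cos(x)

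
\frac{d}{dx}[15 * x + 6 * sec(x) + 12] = 6*tan(x)*sec(x) + 15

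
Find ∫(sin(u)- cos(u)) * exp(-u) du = -exp(-u)*sin(u) + C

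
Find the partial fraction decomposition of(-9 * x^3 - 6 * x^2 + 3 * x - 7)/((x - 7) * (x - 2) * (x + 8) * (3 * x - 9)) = -4193/(4950*(x + 8)) - 97/(150*(x - 2)) + 295/(132*(x - 3)) - 3367/(900*(x - 7))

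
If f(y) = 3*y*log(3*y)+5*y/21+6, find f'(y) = 3*log(y) + 68/21 + 3*log(3)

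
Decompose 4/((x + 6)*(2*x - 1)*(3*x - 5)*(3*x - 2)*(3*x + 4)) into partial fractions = -1/(231*(3*x + 4)) - 1/(10*(3*x - 2)) + 4/(483*(3*x - 5)) + 64/(1001*(2*x - 1)) + 1/(20930*(x + 6))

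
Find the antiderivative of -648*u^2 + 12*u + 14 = -216*u^3 + 6*u^2 + 14*u + C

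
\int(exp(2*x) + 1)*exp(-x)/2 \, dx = sinh(x) + C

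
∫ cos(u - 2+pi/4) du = sin(u - 2 + pi/4) + C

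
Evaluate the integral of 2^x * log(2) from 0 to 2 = 3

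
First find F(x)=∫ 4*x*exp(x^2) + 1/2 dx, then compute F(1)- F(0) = -3/2 + 2*E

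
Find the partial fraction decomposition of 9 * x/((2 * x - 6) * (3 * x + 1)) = 9/(20*(3*x + 1)) + 27/(20*(x - 3))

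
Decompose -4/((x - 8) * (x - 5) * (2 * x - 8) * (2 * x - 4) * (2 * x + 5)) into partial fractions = -16/(36855*(2*x + 5)) + 1/(324*(x - 2)) - 1/(104*(x - 4)) + 1/(135*(x - 5)) - 1/(1512*(x - 8))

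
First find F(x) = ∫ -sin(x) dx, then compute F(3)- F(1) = cos(3) - cos(1)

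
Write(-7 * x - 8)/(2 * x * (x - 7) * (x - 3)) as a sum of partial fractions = 29/(24*(x - 3)) - 57/(56*(x - 7)) - 4/(21*x)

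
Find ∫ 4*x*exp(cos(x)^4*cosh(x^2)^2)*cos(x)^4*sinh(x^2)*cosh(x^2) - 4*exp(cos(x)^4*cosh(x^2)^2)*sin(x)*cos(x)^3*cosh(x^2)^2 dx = exp(cos(x)^4*cosh(x^2)^2) + C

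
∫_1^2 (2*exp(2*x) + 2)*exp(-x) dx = -2*E - 2*exp(-2) + 2*exp(-1) + 2*exp(2)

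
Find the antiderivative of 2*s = s^2 + C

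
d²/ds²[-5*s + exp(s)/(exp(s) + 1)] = (-exp(2*s) + exp(s))/(exp(3*s) + 3*exp(2*s) + 3*exp(s) + 1)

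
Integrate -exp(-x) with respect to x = exp(-x) + C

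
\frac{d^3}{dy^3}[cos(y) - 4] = sin(y)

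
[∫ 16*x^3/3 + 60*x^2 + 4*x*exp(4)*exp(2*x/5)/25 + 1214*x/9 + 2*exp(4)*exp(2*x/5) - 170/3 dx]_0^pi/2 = -4*exp(4) - 12 + pi^2/9 + 5*pi/3 + 3*(-2 + pi^2/6 + 5*pi/2)^2 + (pi/5 + 4)*exp(pi/5 + 4)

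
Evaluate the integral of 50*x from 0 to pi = -10*pi - 1 + (1 + 5*pi)^2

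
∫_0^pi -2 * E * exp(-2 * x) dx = -E + exp(1 - 2*pi)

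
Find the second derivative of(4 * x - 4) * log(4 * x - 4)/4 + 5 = 1/(x - 1)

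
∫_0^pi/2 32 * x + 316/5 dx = -1764/25 - 2*pi + 4*(-21/5 - pi)^2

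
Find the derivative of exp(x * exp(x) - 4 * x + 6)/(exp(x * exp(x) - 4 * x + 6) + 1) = (x*exp(x*exp(x) - 3*x + 6) - 4*exp(x*exp(x) - 4*x + 6) + exp(x*exp(x) - 3*x + 6))/(1 + 2*exp(6)*exp(-4*x)*exp(x*exp(x)) + exp(12)*exp(-8*x)*exp(2*x*exp(x)))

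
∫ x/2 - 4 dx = x^2/4 - 4*x + C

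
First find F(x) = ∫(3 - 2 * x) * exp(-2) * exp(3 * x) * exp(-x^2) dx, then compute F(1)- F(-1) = 1 - exp(-6)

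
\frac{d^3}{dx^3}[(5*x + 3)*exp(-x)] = (12 - 5*x)*exp(-x)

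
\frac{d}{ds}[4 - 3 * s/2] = -3/2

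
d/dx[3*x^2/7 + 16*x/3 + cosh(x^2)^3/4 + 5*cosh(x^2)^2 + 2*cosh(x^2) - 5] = 3*x*sinh(x^2)^3/2 + 20*x*sinh(x^2)*cosh(x^2) + 11*x*sinh(x^2)/2 + 6*x/7 + 16/3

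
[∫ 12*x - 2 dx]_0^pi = 4 + (2 - 2*pi)*(-3*pi - 2)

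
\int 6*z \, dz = 3*z^2 + C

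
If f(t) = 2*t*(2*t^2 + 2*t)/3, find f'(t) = 4*t^2 + 8*t/3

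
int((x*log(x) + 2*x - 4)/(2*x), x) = (x - 4)*(log(x) + 1)/2 + C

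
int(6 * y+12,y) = 3*y^2 + 12*y + C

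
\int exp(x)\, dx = exp(x) + C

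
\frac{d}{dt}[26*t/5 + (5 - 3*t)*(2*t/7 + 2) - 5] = 22/35 - 12*t/7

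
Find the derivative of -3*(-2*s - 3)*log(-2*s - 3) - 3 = 6*log(-2*s - 3) + 6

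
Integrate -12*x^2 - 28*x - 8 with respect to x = -4*x^3 - 14*x^2 - 8*x + C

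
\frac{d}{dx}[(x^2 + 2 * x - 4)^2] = 4*x^3 + 12*x^2 - 8*x - 16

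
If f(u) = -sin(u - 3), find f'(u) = -cos(u - 3)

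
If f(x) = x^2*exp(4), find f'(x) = 2*x*exp(4)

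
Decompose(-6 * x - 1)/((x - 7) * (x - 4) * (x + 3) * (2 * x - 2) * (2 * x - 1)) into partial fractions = 32/(637*(2*x - 1)) + 17/(3920*(x + 3)) - 7/(144*(x - 1)) + 25/(882*(x - 4)) - 43/(4680*(x - 7))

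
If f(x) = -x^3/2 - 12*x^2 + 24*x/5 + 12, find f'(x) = -3*x^2/2 - 24*x + 24/5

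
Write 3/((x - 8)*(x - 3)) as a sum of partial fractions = -3/(5*(x - 3)) + 3/(5*(x - 8))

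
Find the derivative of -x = -1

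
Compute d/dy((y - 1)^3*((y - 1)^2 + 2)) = 5*y^4 - 20*y^3 + 36*y^2 - 32*y + 11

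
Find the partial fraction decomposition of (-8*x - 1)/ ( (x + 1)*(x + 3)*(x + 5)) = 39/(8*(x + 5)) - 23/(4*(x + 3)) + 7/(8*(x + 1))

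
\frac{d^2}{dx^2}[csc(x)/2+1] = cot(x)^2*csc(x) + csc(x)/2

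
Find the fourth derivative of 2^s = 2^s*log(2)^4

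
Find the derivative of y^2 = 2*y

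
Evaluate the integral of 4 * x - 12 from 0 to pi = -18 + 2*(-3 + pi)^2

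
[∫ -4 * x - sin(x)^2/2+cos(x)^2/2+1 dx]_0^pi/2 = -pi^2/2 + pi/2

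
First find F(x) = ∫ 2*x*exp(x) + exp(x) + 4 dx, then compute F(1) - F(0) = E + 5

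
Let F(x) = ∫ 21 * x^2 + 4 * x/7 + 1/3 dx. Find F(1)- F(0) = 160/21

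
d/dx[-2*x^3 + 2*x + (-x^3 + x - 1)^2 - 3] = 6*x^5 - 8*x^3 + 2*x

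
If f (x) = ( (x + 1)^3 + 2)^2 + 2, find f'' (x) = 30*x^4 + 120*x^3 + 180*x^2 + 144*x + 54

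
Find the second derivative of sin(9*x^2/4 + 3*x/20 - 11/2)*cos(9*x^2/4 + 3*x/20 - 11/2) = -81*x^2*sin(9*x^2/2 + 3*x/10 - 11)/2 - 27*x*sin(9*x^2/2 + 3*x/10 - 11)/10 - 9*sin(9*x^2/2 + 3*x/10 - 11)/200 + 9*cos(9*x^2/2 + 3*x/10 - 11)/2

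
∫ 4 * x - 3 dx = 2*x^2 - 3*x + C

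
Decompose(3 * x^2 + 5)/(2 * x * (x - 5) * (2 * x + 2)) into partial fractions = 1/(3*(x + 1)) + 2/(3*(x - 5)) - 1/(4*x)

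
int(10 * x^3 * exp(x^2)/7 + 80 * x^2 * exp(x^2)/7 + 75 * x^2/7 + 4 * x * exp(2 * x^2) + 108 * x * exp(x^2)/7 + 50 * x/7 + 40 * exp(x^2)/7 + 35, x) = (5*x + exp(x^2))*(5*x^2 + 5*x + 7*exp(x^2) + 49)/7 + C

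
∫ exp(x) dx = exp(x) + C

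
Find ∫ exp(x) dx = exp(x) + C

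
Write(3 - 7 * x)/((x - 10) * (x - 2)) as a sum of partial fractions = 11/(8*(x - 2)) - 67/(8*(x - 10))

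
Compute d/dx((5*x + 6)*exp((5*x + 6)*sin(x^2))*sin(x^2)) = (50*x^3*sin(x^2)*cos(x^2) + 120*x^2*sin(x^2)*cos(x^2) + 10*x^2*cos(x^2) + 25*x*sin(x^2)^2 + 72*x*sin(x^2)*cos(x^2) + 12*x*cos(x^2) + 30*sin(x^2)^2 + 5*sin(x^2))*exp(5*x*sin(x^2))*exp(6*sin(x^2))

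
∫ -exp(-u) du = exp(-u) + C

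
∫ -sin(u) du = cos(u) + C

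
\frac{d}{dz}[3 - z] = -1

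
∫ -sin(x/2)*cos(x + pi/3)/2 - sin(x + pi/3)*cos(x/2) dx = cos(x/2)*cos(x + pi/3) + C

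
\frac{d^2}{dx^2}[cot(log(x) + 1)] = (1 + 2*cos(log(x) + 1)/sin(log(x) + 1))/(x^2*sin(log(x) + 1)^2)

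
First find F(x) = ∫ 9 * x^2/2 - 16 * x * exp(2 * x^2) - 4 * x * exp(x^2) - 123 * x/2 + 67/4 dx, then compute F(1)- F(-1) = 73/2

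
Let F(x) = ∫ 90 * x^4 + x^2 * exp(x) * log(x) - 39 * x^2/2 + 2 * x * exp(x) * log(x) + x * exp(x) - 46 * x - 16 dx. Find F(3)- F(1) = 9*exp(3)*log(3) + 3971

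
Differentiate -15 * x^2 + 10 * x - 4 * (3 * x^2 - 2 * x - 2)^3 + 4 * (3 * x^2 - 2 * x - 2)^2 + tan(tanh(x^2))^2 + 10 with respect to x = -648*x^5 + 1080*x^4 + 432*x^3 - 912*x^2 + 4*x*sin(tanh(x^2))/(cos(tanh(x^2))^3*cosh(x^2)^2) - 190*x + 138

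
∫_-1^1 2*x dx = 0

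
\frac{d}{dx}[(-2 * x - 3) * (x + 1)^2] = -6*x^2 - 14*x - 8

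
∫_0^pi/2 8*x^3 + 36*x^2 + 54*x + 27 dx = -8 + pi^2/4 + 3*pi/2 + 2*(-3*pi/2 - pi^2/4 - 2)^2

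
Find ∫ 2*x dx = x^2 + C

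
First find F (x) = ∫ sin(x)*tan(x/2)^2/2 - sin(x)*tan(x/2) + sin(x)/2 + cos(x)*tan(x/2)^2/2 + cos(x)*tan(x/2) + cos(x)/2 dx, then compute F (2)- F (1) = -(cos(1) + sin(1))*tan(1/2) + (cos(2) + sin(2))*tan(1)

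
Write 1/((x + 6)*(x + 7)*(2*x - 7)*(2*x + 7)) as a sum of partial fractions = -2/(245*(2*x + 7)) + 2/(2793*(2*x - 7)) - 1/(147*(x + 7)) + 1/(95*(x + 6))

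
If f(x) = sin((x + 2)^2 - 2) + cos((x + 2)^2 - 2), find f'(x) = -2*x*sin(x^2 + 4*x + 2) + 2*x*cos(x^2 + 4*x + 2) - 4*sin(x^2 + 4*x + 2) + 4*cos(x^2 + 4*x + 2)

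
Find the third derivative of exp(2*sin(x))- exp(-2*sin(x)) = 2*(-6*exp(4*sin(x))*sin(x) + 4*exp(4*sin(x))*cos(x)^2 - exp(4*sin(x)) + 6*sin(x) + 4*cos(x)^2 - 1)*exp(-2*sin(x))*cos(x)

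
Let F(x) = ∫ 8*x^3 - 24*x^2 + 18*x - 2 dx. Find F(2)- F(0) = 0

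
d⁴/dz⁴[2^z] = 2^z*log(2)^4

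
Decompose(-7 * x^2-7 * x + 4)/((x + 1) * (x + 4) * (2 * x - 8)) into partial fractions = -5/(3*(x + 4)) - 2/(15*(x + 1)) - 17/(10*(x - 4))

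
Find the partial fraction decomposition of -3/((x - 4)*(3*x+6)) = 1/(6*(x + 2)) - 1/(6*(x - 4))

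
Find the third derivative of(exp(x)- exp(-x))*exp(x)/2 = 4*exp(2*x)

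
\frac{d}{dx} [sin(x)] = cos(x)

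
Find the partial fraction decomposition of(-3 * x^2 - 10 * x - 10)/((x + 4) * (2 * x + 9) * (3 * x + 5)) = -15/(119*(3*x + 5)) - 103/(17*(2*x + 9)) + 18/(7*(x + 4))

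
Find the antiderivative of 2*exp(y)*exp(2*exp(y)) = exp(2*exp(y)) + C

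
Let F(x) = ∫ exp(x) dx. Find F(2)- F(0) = -1 + exp(2)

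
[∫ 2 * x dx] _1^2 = 3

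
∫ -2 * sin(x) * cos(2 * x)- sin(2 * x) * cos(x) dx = -sin(x)*sin(2*x) + C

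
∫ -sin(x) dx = cos(x) + C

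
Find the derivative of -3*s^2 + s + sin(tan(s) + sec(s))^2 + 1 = -6*s + sin(2*tan(s) + 2/cos(s))*tan(s)^2 + sin(2*tan(s) + 2/cos(s)) + 1 + (cos(-s + 2*tan(s) + 2/cos(s)) - cos(s + 2*tan(s) + 2/cos(s)))/(cos(2*s) + 1)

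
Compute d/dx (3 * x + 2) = 3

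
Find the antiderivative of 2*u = u^2 + C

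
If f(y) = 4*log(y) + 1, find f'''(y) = 8/y^3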